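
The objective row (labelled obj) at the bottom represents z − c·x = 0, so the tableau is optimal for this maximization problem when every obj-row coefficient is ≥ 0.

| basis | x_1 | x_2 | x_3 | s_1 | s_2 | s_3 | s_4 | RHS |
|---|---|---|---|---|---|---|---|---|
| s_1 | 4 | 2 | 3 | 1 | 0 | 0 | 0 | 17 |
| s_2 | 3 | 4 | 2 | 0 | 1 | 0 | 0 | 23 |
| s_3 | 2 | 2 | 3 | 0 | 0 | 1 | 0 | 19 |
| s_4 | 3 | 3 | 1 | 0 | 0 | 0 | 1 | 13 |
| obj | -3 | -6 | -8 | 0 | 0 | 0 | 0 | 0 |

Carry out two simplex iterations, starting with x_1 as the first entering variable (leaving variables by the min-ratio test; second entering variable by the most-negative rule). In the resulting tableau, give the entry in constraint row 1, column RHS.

17/3

Ratio test on column x_1 — row 1: 17/4 = 17/4; row 2: 23/3 = 23/3; row 3: 19/2 = 19/2; row 4: 13/3 = 13/3. Minimum is 17/4 at row 1 (s_1 leaves); pivot element 4.
Divide row 1 by 4; eliminate column x_1 from the other rows.
Second iteration: most negative obj-row entry is -23/4 in column x_3, so x_3 enters.
Ratio test on column x_3 — row 1: (17/4)/(3/4) = 17/3; row 2: entry -1/4 ≤ 0; row 3: (21/2)/(3/2) = 7; row 4: entry -5/4 ≤ 0. Minimum is 17/3 at row 1 (x_1 leaves); pivot element 3/4.
Divide row 1 by 3/4; eliminate column x_3 from the other rows.
After both pivots, the entry at constraint row 1, column RHS is 17/3.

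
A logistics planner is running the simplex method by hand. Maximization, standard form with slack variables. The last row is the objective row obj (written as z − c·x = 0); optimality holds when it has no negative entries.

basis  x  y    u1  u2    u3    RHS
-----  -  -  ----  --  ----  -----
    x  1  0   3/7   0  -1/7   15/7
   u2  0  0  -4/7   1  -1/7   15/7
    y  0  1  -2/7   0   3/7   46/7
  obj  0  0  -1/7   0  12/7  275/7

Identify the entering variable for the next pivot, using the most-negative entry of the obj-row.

Negative obj-row entries: u1: -1/7.
The most negative is -1/7 in column u1, so u1 enters.

u1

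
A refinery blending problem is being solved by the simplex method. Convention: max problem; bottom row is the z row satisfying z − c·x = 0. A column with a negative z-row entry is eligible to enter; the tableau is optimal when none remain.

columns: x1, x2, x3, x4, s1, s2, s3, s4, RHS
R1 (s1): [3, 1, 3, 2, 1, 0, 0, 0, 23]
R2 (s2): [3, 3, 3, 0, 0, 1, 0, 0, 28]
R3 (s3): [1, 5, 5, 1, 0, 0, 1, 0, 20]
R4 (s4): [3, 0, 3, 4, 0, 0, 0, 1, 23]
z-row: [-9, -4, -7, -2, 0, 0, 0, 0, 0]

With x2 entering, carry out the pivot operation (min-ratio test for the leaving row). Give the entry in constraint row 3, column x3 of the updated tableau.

1

Ratio test on column x2 — row 1: 23/1 = 23; row 2: 28/3 = 28/3; row 3: 20/5 = 4; row 4: entry 0 ≤ 0. Minimum is 4 at row 3 (s3 leaves); pivot element 5.
Divide row 3 by 5; eliminate column x2 from the other rows.
In the new row 3, the x3 entry is the old entry divided by the pivot: 5/5 = 1.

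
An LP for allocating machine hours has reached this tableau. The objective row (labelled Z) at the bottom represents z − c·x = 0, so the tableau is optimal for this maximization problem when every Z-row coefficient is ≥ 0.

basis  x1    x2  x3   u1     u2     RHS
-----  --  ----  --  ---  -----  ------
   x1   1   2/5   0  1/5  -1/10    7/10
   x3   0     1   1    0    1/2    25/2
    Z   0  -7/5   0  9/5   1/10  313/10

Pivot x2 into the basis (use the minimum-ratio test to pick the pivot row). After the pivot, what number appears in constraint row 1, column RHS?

7/4

Ratio test on column x2 — row 1: (7/10)/(2/5) = 7/4; row 2: (25/2)/1 = 25/2. Minimum is 7/4 at row 1 (x1 leaves); pivot element 2/5.
Divide row 1 by 2/5; eliminate column x2 from the other rows.
In the new row 1, the RHS entry is the old entry divided by the pivot: (7/10)/(2/5) = 7/4.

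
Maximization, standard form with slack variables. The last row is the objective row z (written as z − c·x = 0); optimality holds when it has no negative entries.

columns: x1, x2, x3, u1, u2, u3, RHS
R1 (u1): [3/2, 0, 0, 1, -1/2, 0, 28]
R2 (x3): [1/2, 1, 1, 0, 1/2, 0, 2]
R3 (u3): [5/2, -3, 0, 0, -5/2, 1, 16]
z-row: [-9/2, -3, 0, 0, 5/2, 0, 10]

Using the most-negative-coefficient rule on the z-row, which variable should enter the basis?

x1

Negative z-row entries: x1: -9/2, x2: -3.
The most negative is -9/2 in column x1, so x1 enters.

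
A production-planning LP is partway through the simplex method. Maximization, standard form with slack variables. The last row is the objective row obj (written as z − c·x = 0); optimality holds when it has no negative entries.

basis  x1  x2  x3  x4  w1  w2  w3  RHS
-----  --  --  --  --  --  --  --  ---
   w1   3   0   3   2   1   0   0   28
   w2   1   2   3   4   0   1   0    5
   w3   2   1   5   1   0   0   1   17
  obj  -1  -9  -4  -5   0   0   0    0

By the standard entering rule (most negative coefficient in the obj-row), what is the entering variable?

x2

Negative obj-row entries: x1: -1, x2: -9, x3: -4, x4: -5.
The most negative is -9 in column x2, so x2 enters.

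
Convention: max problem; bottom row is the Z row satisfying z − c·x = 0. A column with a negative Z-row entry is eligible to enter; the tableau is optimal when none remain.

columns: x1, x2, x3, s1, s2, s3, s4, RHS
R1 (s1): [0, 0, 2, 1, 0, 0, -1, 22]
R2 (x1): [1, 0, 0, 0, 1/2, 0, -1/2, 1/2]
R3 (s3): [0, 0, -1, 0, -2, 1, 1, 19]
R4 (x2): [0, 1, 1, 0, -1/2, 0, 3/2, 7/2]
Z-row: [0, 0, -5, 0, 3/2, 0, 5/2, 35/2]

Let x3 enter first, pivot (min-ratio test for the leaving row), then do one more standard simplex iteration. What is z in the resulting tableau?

36

Ratio test on column x3 — row 1: 22/2 = 11; row 2: entry 0 ≤ 0; row 3: entry -1 ≤ 0; row 4: (7/2)/1 = 7/2. Minimum is 7/2 at row 4 (x2 leaves); pivot element 1.
Pivot on row 4; the Z-row RHS becomes 35/2 − (-5)·(7/2) = 35.
Next entering variable (most negative Z-row entry -1): s2.
Ratio test on column s2 — row 1: 15/1 = 15; row 2: (1/2)/(1/2) = 1; row 3: entry -5/2 ≤ 0; row 4: entry -1/2 ≤ 0. Minimum is 1 at row 2 (x1 leaves); pivot element 1/2.
After the second pivot the Z-row RHS is 35 − (-1)·1 = 36.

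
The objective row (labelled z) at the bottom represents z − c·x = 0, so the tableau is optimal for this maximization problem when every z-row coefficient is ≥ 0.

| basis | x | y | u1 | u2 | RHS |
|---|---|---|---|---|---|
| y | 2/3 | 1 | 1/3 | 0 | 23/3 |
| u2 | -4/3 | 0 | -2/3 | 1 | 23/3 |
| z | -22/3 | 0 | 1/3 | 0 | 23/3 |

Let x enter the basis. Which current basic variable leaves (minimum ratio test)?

y

Column x entries and ratios — y: (23/3)/(2/3) = 23/2; u2: -4/3 ≤ 0, skip.
Smallest ratio is 23/2 in the row of y, so y leaves.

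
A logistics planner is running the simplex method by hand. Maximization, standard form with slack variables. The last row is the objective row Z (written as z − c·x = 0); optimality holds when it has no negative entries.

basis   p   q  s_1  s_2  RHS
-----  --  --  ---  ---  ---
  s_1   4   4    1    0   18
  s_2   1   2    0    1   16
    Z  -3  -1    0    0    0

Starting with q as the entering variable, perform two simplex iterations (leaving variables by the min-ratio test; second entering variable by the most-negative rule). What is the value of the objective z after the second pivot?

Ratio test on column q — row 1: 18/4 = 9/2; row 2: 16/2 = 8. Minimum is 9/2 at row 1 (s_1 leaves); pivot element 4.
Pivot on row 1; the Z-row RHS becomes 0 − (-1)·(9/2) = 9/2.
Next entering variable (most negative Z-row entry -2): p.
Ratio test on column p — row 1: (9/2)/1 = 9/2; row 2: entry -1 ≤ 0. Minimum is 9/2 at row 1 (q leaves); pivot element 1.
After the second pivot the Z-row RHS is 9/2 − (-2)·(9/2) = 27/2.

27/2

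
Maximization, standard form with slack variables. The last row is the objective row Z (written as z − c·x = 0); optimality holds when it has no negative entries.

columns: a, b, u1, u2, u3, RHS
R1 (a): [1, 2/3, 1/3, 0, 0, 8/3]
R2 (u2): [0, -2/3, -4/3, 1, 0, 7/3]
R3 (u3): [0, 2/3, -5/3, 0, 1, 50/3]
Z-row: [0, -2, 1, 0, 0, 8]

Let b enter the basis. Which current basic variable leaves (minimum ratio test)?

Column b entries and ratios — a: (8/3)/(2/3) = 4; u2: -2/3 ≤ 0, skip; u3: (50/3)/(2/3) = 25.
Smallest ratio is 4 in the row of a, so a leaves.

a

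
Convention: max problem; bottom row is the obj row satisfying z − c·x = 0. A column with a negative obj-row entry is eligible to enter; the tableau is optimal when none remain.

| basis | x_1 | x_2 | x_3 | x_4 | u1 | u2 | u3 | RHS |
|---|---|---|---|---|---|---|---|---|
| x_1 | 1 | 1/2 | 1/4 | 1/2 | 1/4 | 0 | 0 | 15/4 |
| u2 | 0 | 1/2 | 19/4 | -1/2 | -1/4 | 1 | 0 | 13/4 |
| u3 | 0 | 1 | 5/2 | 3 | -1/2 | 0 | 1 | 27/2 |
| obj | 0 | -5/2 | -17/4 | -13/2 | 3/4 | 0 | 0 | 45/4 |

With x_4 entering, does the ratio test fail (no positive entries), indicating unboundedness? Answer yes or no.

Column x_4 has positive entries in row(s) 1, 3, so the ratio test bounds it — not unbounded.

no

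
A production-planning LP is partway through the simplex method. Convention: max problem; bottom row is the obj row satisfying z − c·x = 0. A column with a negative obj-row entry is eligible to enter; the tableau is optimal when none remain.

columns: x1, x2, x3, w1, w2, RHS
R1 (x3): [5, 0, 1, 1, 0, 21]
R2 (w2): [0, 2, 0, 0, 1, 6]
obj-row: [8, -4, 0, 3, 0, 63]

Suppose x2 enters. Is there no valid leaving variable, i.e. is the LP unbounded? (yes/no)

Column x2 has positive entries in row(s) 2, so the ratio test bounds it — not unbounded.

no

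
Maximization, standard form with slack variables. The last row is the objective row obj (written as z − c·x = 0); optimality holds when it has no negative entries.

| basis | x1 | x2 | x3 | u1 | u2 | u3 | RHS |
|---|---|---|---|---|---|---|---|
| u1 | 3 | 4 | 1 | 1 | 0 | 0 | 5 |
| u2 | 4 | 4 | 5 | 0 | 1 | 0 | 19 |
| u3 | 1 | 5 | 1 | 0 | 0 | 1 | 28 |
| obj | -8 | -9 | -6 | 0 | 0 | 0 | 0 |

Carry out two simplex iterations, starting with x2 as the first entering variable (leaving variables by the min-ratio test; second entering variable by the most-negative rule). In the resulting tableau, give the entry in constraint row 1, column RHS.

3/8

Ratio test on column x2 — row 1: 5/4 = 5/4; row 2: 19/4 = 19/4; row 3: 28/5 = 28/5. Minimum is 5/4 at row 1 (u1 leaves); pivot element 4.
Divide row 1 by 4; eliminate column x2 from the other rows.
Second iteration: most negative obj-row entry is -15/4 in column x3, so x3 enters.
Ratio test on column x3 — row 1: (5/4)/(1/4) = 5; row 2: 14/4 = 7/2; row 3: entry -1/4 ≤ 0. Minimum is 7/2 at row 2 (u2 leaves); pivot element 4.
Divide row 2 by 4; eliminate column x3 from the other rows.
After both pivots, the entry at constraint row 1, column RHS is 3/8.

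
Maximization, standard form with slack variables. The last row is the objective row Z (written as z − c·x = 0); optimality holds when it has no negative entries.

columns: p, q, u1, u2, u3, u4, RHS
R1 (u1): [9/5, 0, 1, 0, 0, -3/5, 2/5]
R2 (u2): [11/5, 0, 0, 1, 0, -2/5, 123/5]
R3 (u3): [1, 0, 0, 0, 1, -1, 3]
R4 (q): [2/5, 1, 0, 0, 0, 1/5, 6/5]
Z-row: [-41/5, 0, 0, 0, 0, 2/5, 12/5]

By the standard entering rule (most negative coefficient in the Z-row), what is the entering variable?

p

Negative Z-row entries: p: -41/5.
The most negative is -41/5 in column p, so p enters.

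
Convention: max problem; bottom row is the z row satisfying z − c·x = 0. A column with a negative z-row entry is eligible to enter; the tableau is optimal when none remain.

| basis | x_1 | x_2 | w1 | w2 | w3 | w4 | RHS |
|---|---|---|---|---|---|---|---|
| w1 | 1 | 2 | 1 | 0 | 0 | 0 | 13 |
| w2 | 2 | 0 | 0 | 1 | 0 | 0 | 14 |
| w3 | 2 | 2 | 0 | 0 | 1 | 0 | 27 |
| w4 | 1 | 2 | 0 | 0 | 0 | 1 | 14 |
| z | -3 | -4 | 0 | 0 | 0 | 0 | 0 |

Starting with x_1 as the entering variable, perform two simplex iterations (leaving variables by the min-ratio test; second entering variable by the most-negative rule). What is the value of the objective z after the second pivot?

Ratio test on column x_1 — row 1: 13/1 = 13; row 2: 14/2 = 7; row 3: 27/2 = 27/2; row 4: 14/1 = 14. Minimum is 7 at row 2 (w2 leaves); pivot element 2.
Pivot on row 2; the z-row RHS becomes 0 − (-3)·7 = 21.
Next entering variable (most negative z-row entry -4): x_2.
Ratio test on column x_2 — row 1: 6/2 = 3; row 2: entry 0 ≤ 0; row 3: 13/2 = 13/2; row 4: 7/2 = 7/2. Minimum is 3 at row 1 (w1 leaves); pivot element 2.
After the second pivot the z-row RHS is 21 − (-4)·3 = 33.

33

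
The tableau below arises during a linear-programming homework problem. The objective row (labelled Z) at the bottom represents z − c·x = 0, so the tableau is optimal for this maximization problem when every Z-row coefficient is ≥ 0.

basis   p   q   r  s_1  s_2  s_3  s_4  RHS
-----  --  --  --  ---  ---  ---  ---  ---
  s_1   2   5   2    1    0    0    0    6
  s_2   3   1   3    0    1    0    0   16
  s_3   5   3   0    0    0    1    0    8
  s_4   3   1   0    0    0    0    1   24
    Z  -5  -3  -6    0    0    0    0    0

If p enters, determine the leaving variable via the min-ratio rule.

Column p entries and ratios — s_1: 6/2 = 3; s_2: 16/3 = 16/3; s_3: 8/5 = 8/5; s_4: 24/3 = 8.
Smallest ratio is 8/5 in the row of s_3, so s_3 leaves.

s_3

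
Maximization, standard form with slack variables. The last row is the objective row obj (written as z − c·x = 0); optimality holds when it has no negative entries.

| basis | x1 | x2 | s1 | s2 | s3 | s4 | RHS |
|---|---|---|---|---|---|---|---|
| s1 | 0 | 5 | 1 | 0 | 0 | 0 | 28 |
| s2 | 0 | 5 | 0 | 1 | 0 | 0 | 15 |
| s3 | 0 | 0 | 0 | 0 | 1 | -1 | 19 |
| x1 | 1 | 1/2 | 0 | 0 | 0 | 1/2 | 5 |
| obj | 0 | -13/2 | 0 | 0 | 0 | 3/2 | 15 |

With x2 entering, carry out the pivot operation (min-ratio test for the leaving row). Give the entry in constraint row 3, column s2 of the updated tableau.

Ratio test on column x2 — row 1: 28/5 = 28/5; row 2: 15/5 = 3; row 3: entry 0 ≤ 0; row 4: 5/(1/2) = 10. Minimum is 3 at row 2 (s2 leaves); pivot element 5.
Divide row 2 by 5; eliminate column x2 from the other rows.
Row 3 update in column s2: 0 − 0·(1/5) = 0.

0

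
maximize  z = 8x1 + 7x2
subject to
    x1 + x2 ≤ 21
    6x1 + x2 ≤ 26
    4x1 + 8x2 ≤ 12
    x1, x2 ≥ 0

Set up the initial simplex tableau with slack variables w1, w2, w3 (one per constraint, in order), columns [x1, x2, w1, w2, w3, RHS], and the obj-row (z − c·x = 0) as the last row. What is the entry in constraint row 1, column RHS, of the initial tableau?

21

The RHS of constraint 1 is b_1 = 21.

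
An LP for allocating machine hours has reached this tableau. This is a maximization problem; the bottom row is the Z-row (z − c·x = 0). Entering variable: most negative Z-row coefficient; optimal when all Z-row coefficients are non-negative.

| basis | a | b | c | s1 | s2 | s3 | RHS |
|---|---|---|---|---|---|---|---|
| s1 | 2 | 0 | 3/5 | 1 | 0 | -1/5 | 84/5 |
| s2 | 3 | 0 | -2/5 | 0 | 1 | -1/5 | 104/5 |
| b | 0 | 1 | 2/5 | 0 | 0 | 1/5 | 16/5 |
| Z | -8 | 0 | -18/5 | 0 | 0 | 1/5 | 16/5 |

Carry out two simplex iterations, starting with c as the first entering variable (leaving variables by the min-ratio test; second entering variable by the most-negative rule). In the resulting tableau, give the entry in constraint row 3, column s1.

0

Ratio test on column c — row 1: (84/5)/(3/5) = 28; row 2: entry -2/5 ≤ 0; row 3: (16/5)/(2/5) = 8. Minimum is 8 at row 3 (b leaves); pivot element 2/5.
Divide row 3 by 2/5; eliminate column c from the other rows.
Second iteration: most negative Z-row entry is -8 in column a, so a enters.
Ratio test on column a — row 1: 12/2 = 6; row 2: 24/3 = 8; row 3: entry 0 ≤ 0. Minimum is 6 at row 1 (s1 leaves); pivot element 2.
Divide row 1 by 2; eliminate column a from the other rows.
After both pivots, the entry at constraint row 3, column s1 is 0.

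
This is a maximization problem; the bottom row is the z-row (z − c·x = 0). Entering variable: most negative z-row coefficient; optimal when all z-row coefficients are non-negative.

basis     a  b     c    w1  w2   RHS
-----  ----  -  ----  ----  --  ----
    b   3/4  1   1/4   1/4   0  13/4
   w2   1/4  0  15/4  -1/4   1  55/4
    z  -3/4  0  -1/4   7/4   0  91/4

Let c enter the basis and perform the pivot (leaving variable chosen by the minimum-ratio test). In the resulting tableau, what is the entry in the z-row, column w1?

26/15

Ratio test on column c — row 1: (13/4)/(1/4) = 13; row 2: (55/4)/(15/4) = 11/3. Minimum is 11/3 at row 2 (w2 leaves); pivot element 15/4.
Divide row 2 by 15/4; eliminate column c from the other rows.
z-row update in column w1: 7/4 − (-1/4)·(-1/15) = 26/15.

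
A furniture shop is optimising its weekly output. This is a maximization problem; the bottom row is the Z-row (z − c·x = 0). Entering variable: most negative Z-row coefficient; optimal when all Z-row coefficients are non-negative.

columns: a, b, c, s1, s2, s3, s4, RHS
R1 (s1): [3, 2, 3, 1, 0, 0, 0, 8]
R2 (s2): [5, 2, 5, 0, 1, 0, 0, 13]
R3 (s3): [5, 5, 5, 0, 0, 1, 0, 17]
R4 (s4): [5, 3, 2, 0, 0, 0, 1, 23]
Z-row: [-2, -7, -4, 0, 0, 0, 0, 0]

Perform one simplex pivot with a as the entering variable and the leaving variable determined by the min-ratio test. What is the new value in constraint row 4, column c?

Ratio test on column a — row 1: 8/3 = 8/3; row 2: 13/5 = 13/5; row 3: 17/5 = 17/5; row 4: 23/5 = 23/5. Minimum is 13/5 at row 2 (s2 leaves); pivot element 5.
Divide row 2 by 5; eliminate column a from the other rows.
Row 4 update in column c: 2 − 5·1 = -3.

-3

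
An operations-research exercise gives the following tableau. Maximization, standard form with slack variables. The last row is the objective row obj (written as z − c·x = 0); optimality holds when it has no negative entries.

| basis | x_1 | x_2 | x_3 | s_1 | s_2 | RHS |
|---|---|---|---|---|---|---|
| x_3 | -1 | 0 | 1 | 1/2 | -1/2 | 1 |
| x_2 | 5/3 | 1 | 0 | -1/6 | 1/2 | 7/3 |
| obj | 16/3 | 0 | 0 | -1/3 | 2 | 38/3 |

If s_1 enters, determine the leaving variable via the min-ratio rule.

x_3

Column s_1 entries and ratios — x_3: 1/(1/2) = 2; x_2: -1/6 ≤ 0, skip.
Smallest ratio is 2 in the row of x_3, so x_3 leaves.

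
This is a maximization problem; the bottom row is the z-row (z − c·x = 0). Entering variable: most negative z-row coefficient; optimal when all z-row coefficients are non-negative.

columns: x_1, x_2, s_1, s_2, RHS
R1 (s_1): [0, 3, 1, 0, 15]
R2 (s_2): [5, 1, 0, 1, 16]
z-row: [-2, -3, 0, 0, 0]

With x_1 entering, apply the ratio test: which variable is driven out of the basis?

s_2

Column x_1 entries and ratios — s_1: 0 ≤ 0, skip; s_2: 16/5 = 16/5.
Smallest ratio is 16/5 in the row of s_2, so s_2 leaves.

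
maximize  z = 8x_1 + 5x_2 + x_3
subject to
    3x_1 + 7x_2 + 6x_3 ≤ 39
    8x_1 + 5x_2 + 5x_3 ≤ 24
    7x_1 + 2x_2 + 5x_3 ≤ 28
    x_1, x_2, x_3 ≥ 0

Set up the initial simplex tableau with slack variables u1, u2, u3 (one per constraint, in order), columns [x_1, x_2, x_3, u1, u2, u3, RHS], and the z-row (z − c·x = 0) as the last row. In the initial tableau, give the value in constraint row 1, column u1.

Slack u1 belongs to constraint 1; its column is the unit vector e_1, so the entry in row 1 is 1.

1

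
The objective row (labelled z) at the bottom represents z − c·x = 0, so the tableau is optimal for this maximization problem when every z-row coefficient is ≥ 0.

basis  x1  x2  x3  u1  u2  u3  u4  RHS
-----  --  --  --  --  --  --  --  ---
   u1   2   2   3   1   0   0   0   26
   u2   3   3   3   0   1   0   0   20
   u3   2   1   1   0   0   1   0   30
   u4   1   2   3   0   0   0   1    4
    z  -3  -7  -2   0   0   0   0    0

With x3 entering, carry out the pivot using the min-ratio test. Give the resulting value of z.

Ratio test on column x3 — row 1: 26/3 = 26/3; row 2: 20/3 = 20/3; row 3: 30/1 = 30; row 4: 4/3 = 4/3. Minimum is 4/3 at row 4 (u4 leaves); pivot element 3.
Pivot on row 4; the z-row RHS becomes 0 − (-2)·(4/3) = 8/3.

8/3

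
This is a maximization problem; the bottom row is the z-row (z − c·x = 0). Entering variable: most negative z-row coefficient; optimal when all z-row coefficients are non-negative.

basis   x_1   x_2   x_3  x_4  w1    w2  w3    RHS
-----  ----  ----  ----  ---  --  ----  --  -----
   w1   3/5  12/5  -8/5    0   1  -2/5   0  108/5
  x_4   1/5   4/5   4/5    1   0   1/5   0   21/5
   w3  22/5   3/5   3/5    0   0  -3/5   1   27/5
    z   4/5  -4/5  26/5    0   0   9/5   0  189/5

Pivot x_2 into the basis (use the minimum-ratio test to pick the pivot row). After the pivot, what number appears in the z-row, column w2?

2

Ratio test on column x_2 — row 1: (108/5)/(12/5) = 9; row 2: (21/5)/(4/5) = 21/4; row 3: (27/5)/(3/5) = 9. Minimum is 21/4 at row 2 (x_4 leaves); pivot element 4/5.
Divide row 2 by 4/5; eliminate column x_2 from the other rows.
z-row update in column w2: 9/5 − (-4/5)·(1/4) = 2.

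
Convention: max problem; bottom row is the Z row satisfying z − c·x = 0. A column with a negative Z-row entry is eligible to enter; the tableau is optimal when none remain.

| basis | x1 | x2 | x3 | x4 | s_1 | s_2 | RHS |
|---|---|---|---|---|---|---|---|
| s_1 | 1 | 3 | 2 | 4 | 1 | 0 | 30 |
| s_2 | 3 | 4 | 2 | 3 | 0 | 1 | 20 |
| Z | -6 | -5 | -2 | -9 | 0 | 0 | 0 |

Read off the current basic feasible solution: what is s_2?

20

s_2 is basic (row 2); its value is the RHS of that row, 20.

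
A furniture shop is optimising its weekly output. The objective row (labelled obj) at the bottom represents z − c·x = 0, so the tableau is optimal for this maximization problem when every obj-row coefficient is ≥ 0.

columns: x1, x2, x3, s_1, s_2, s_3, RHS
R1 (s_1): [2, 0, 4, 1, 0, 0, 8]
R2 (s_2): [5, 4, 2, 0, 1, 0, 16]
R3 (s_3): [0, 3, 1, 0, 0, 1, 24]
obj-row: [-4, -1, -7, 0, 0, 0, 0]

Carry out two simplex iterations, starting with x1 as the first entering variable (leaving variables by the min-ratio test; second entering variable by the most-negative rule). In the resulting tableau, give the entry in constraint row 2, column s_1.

-1/8

Ratio test on column x1 — row 1: 8/2 = 4; row 2: 16/5 = 16/5; row 3: entry 0 ≤ 0. Minimum is 16/5 at row 2 (s_2 leaves); pivot element 5.
Divide row 2 by 5; eliminate column x1 from the other rows.
Second iteration: most negative obj-row entry is -27/5 in column x3, so x3 enters.
Ratio test on column x3 — row 1: (8/5)/(16/5) = 1/2; row 2: (16/5)/(2/5) = 8; row 3: 24/1 = 24. Minimum is 1/2 at row 1 (s_1 leaves); pivot element 16/5.
Divide row 1 by 16/5; eliminate column x3 from the other rows.
After both pivots, the entry at constraint row 2, column s_1 is -1/8.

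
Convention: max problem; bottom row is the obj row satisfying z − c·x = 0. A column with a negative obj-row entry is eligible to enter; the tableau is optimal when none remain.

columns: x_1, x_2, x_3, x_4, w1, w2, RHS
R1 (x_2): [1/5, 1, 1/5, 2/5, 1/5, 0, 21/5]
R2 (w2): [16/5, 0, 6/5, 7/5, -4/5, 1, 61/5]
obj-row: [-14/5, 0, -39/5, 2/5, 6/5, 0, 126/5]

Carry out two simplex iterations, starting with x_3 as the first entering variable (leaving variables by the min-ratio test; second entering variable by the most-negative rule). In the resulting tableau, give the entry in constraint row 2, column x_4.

3/2

Ratio test on column x_3 — row 1: (21/5)/(1/5) = 21; row 2: (61/5)/(6/5) = 61/6. Minimum is 61/6 at row 2 (w2 leaves); pivot element 6/5.
Divide row 2 by 6/5; eliminate column x_3 from the other rows.
Second iteration: most negative obj-row entry is -4 in column w1, so w1 enters.
Ratio test on column w1 — row 1: (13/6)/(1/3) = 13/2; row 2: entry -2/3 ≤ 0. Minimum is 13/2 at row 1 (x_2 leaves); pivot element 1/3.
Divide row 1 by 1/3; eliminate column w1 from the other rows.
After both pivots, the entry at constraint row 2, column x_4 is 3/2.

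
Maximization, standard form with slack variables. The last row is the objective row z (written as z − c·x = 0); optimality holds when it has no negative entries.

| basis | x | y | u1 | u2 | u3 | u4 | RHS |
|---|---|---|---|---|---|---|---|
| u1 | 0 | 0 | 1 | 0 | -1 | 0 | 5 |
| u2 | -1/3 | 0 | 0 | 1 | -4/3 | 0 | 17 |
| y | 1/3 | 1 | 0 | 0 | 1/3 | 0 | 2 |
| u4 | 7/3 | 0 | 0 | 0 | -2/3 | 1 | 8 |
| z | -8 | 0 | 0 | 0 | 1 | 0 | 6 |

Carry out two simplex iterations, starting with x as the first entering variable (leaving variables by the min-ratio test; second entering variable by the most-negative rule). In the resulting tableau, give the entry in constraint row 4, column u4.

1/3

Ratio test on column x — row 1: entry 0 ≤ 0; row 2: entry -1/3 ≤ 0; row 3: 2/(1/3) = 6; row 4: 8/(7/3) = 24/7. Minimum is 24/7 at row 4 (u4 leaves); pivot element 7/3.
Divide row 4 by 7/3; eliminate column x from the other rows.
Second iteration: most negative z-row entry is -9/7 in column u3, so u3 enters.
Ratio test on column u3 — row 1: entry -1 ≤ 0; row 2: entry -10/7 ≤ 0; row 3: (6/7)/(3/7) = 2; row 4: entry -2/7 ≤ 0. Minimum is 2 at row 3 (y leaves); pivot element 3/7.
Divide row 3 by 3/7; eliminate column u3 from the other rows.
After both pivots, the entry at constraint row 4, column u4 is 1/3.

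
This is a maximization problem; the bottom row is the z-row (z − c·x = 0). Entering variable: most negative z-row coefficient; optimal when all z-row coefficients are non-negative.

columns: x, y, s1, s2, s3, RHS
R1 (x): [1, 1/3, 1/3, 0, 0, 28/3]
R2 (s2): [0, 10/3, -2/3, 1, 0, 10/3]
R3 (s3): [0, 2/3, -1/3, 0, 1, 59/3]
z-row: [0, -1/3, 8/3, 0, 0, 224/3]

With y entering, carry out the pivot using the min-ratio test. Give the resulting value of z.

75

Ratio test on column y — row 1: (28/3)/(1/3) = 28; row 2: (10/3)/(10/3) = 1; row 3: (59/3)/(2/3) = 59/2. Minimum is 1 at row 2 (s2 leaves); pivot element 10/3.
Pivot on row 2; the z-row RHS becomes 224/3 − (-1/3)·1 = 75.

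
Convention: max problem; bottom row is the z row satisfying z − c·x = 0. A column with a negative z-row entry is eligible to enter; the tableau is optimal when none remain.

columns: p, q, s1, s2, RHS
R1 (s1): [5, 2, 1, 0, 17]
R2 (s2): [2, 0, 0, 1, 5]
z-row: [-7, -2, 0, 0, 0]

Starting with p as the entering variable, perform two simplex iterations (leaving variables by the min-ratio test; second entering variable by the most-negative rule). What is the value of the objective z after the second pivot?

22

Ratio test on column p — row 1: 17/5 = 17/5; row 2: 5/2 = 5/2. Minimum is 5/2 at row 2 (s2 leaves); pivot element 2.
Pivot on row 2; the z-row RHS becomes 0 − (-7)·(5/2) = 35/2.
Next entering variable (most negative z-row entry -2): q.
Ratio test on column q — row 1: (9/2)/2 = 9/4; row 2: entry 0 ≤ 0. Minimum is 9/4 at row 1 (s1 leaves); pivot element 2.
After the second pivot the z-row RHS is 35/2 − (-2)·(9/4) = 22.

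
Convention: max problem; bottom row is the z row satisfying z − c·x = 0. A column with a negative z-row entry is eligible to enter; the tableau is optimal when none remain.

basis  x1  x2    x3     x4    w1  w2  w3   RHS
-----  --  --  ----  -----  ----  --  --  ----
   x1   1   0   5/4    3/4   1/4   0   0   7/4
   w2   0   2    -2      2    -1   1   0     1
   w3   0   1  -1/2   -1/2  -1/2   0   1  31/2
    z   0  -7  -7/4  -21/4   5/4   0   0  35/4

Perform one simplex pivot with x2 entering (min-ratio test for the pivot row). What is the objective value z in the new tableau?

49/4

Ratio test on column x2 — row 1: entry 0 ≤ 0; row 2: 1/2 = 1/2; row 3: (31/2)/1 = 31/2. Minimum is 1/2 at row 2 (w2 leaves); pivot element 2.
Pivot on row 2; the z-row RHS becomes 35/4 − (-7)·(1/2) = 49/4.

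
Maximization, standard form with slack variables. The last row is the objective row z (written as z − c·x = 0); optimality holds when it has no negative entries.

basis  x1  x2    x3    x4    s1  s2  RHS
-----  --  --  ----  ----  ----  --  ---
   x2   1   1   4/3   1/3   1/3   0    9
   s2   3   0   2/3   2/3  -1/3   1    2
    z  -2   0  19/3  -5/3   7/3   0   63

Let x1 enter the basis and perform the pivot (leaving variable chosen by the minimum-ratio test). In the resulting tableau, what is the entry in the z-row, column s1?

19/9

Ratio test on column x1 — row 1: 9/1 = 9; row 2: 2/3 = 2/3. Minimum is 2/3 at row 2 (s2 leaves); pivot element 3.
Divide row 2 by 3; eliminate column x1 from the other rows.
z-row update in column s1: 7/3 − (-2)·(-1/9) = 19/9.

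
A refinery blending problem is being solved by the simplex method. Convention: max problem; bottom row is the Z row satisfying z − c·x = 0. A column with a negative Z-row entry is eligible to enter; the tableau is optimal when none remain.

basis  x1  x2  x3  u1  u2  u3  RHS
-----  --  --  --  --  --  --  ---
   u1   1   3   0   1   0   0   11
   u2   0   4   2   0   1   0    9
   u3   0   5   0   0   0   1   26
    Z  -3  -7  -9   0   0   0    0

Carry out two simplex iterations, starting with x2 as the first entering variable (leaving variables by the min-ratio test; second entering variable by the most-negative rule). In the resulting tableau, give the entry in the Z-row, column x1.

Ratio test on column x2 — row 1: 11/3 = 11/3; row 2: 9/4 = 9/4; row 3: 26/5 = 26/5. Minimum is 9/4 at row 2 (u2 leaves); pivot element 4.
Divide row 2 by 4; eliminate column x2 from the other rows.
Second iteration: most negative Z-row entry is -11/2 in column x3, so x3 enters.
Ratio test on column x3 — row 1: entry -3/2 ≤ 0; row 2: (9/4)/(1/2) = 9/2; row 3: entry -5/2 ≤ 0. Minimum is 9/2 at row 2 (x2 leaves); pivot element 1/2.
Divide row 2 by 1/2; eliminate column x3 from the other rows.
After both pivots, the entry at the Z-row, column x1 is -3.

-3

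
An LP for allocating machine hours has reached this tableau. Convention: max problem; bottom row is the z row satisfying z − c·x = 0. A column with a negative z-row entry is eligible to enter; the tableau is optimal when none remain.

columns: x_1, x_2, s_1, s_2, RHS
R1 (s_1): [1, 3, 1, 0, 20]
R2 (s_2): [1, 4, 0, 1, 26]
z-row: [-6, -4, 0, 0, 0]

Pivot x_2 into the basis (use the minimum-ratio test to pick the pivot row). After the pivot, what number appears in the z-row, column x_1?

Ratio test on column x_2 — row 1: 20/3 = 20/3; row 2: 26/4 = 13/2. Minimum is 13/2 at row 2 (s_2 leaves); pivot element 4.
Divide row 2 by 4; eliminate column x_2 from the other rows.
z-row update in column x_1: -6 − (-4)·(1/4) = -5.

-5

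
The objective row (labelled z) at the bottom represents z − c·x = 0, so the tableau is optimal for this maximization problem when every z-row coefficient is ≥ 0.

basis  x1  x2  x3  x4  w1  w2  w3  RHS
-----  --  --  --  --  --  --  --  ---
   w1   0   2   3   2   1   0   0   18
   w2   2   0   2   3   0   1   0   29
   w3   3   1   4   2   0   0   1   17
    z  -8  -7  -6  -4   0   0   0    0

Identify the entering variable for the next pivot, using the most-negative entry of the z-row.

x1

Negative z-row entries: x1: -8, x2: -7, x3: -6, x4: -4.
The most negative is -8 in column x1, so x1 enters.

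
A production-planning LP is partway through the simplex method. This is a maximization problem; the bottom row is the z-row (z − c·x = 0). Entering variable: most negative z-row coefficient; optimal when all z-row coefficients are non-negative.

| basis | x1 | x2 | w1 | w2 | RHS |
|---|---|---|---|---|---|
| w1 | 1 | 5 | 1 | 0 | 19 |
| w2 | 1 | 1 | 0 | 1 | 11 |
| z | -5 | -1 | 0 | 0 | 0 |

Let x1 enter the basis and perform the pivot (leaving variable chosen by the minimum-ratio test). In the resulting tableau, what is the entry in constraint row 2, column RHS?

11

Ratio test on column x1 — row 1: 19/1 = 19; row 2: 11/1 = 11. Minimum is 11 at row 2 (w2 leaves); pivot element 1.
Divide row 2 by 1; eliminate column x1 from the other rows.
In the new row 2, the RHS entry is the old entry divided by the pivot: 11/1 = 11.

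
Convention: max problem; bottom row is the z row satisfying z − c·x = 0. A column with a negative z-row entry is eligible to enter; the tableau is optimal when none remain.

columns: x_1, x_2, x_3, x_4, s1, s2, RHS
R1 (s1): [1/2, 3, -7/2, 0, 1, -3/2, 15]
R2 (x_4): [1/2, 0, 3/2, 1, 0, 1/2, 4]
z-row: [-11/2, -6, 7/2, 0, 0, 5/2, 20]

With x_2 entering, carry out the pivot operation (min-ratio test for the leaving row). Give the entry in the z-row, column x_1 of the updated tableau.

Ratio test on column x_2 — row 1: 15/3 = 5; row 2: entry 0 ≤ 0. Minimum is 5 at row 1 (s1 leaves); pivot element 3.
Divide row 1 by 3; eliminate column x_2 from the other rows.
z-row update in column x_1: -11/2 − (-6)·(1/6) = -9/2.

-9/2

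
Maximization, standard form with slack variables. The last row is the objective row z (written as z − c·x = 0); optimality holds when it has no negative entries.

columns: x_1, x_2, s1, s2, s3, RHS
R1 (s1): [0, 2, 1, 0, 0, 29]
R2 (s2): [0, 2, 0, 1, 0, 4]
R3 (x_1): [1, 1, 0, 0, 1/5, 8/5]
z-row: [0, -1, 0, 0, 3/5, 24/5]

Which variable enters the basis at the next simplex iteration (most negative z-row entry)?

x_2

Negative z-row entries: x_2: -1.
The most negative is -1 in column x_2, so x_2 enters.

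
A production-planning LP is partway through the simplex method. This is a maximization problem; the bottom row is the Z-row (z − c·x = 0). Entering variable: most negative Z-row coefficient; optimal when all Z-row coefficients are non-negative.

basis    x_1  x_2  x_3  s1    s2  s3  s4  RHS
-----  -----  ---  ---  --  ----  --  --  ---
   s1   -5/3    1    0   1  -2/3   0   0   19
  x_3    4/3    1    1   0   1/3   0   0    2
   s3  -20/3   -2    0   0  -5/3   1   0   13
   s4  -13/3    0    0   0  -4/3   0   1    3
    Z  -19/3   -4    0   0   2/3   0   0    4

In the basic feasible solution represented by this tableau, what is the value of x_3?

x_3 is basic (row 2); its value is the RHS of that row, 2.

2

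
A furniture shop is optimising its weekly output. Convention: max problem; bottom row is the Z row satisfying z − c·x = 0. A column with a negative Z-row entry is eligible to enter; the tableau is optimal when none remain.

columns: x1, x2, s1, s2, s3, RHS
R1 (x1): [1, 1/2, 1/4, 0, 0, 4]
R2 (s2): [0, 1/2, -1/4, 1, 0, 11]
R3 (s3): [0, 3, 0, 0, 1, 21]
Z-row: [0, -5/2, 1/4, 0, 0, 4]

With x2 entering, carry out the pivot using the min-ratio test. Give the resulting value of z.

Ratio test on column x2 — row 1: 4/(1/2) = 8; row 2: 11/(1/2) = 22; row 3: 21/3 = 7. Minimum is 7 at row 3 (s3 leaves); pivot element 3.
Pivot on row 3; the Z-row RHS becomes 4 − (-5/2)·7 = 43/2.

43/2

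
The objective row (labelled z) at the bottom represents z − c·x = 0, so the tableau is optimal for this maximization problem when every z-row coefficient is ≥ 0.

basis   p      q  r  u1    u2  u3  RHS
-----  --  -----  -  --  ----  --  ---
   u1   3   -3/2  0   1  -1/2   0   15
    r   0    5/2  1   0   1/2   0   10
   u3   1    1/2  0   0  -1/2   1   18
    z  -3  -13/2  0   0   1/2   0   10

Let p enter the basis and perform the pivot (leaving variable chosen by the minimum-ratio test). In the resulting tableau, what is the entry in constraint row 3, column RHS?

13

Ratio test on column p — row 1: 15/3 = 5; row 2: entry 0 ≤ 0; row 3: 18/1 = 18. Minimum is 5 at row 1 (u1 leaves); pivot element 3.
Divide row 1 by 3; eliminate column p from the other rows.
Row 3 update in column RHS: 18 − 1·5 = 13.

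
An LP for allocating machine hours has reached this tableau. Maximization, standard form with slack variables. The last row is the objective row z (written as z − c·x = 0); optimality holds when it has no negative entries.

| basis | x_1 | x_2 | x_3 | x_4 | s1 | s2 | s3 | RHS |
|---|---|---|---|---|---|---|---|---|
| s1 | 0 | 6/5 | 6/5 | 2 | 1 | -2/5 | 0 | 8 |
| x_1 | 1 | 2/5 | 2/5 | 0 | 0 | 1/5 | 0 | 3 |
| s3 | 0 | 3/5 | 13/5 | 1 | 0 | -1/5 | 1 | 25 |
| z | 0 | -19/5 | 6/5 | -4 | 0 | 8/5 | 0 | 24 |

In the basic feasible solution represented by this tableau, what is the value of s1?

8

s1 is basic (row 1); its value is the RHS of that row, 8.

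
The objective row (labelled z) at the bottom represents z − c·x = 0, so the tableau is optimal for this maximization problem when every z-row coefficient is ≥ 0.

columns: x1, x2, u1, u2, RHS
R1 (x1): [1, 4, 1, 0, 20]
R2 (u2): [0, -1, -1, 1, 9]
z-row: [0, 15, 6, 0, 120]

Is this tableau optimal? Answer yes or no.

Every z-row coefficient is ≥ 0, so the tableau is optimal.

yes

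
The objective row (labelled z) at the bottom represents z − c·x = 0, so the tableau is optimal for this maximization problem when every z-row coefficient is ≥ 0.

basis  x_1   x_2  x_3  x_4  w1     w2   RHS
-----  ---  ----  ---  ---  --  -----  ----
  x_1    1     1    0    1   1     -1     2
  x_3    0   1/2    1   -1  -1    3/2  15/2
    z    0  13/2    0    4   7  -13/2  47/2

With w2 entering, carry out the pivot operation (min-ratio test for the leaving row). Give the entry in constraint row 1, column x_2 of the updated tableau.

Ratio test on column w2 — row 1: entry -1 ≤ 0; row 2: (15/2)/(3/2) = 5. Minimum is 5 at row 2 (x_3 leaves); pivot element 3/2.
Divide row 2 by 3/2; eliminate column w2 from the other rows.
Row 1 update in column x_2: 1 − (-1)·(1/3) = 4/3.

4/3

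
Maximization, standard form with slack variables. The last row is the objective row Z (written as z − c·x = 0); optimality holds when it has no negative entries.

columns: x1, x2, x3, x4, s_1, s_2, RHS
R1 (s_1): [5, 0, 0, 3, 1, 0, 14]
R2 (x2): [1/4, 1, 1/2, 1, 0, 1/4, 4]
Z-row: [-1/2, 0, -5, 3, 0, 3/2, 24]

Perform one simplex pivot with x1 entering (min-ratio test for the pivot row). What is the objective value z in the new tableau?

Ratio test on column x1 — row 1: 14/5 = 14/5; row 2: 4/(1/4) = 16. Minimum is 14/5 at row 1 (s_1 leaves); pivot element 5.
Pivot on row 1; the Z-row RHS becomes 24 − (-1/2)·(14/5) = 127/5.

127/5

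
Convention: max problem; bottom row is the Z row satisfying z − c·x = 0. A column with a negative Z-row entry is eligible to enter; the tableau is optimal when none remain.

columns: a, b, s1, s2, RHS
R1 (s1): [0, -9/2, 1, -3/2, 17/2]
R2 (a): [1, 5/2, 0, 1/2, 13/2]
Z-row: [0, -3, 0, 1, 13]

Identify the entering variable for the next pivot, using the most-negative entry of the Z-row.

Negative Z-row entries: b: -3.
The most negative is -3 in column b, so b enters.

b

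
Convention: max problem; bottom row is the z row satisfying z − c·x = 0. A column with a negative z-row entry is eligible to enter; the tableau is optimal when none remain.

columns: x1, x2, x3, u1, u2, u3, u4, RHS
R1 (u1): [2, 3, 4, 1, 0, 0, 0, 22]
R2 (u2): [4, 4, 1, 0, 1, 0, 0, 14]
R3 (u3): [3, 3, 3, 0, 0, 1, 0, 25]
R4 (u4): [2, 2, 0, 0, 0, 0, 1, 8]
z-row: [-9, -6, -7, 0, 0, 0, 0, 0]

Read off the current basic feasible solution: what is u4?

u4 is basic (row 4); its value is the RHS of that row, 8.

8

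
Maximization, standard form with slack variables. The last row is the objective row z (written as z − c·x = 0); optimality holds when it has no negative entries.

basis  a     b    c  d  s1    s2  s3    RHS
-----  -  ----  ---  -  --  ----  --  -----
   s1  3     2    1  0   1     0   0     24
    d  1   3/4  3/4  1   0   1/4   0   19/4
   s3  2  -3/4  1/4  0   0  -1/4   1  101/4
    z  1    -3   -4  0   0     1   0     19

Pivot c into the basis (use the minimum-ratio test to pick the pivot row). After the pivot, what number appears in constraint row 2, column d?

4/3

Ratio test on column c — row 1: 24/1 = 24; row 2: (19/4)/(3/4) = 19/3; row 3: (101/4)/(1/4) = 101. Minimum is 19/3 at row 2 (d leaves); pivot element 3/4.
Divide row 2 by 3/4; eliminate column c from the other rows.
In the new row 2, the d entry is the old entry divided by the pivot: 1/(3/4) = 4/3.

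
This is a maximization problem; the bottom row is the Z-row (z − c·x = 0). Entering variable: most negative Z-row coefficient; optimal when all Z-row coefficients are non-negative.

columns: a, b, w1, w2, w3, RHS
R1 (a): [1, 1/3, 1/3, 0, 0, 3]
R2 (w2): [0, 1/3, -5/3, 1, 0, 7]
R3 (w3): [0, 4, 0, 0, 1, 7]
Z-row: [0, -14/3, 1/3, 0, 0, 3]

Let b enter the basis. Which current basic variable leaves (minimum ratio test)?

Column b entries and ratios — a: 3/(1/3) = 9; w2: 7/(1/3) = 21; w3: 7/4 = 7/4.
Smallest ratio is 7/4 in the row of w3, so w3 leaves.

w3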